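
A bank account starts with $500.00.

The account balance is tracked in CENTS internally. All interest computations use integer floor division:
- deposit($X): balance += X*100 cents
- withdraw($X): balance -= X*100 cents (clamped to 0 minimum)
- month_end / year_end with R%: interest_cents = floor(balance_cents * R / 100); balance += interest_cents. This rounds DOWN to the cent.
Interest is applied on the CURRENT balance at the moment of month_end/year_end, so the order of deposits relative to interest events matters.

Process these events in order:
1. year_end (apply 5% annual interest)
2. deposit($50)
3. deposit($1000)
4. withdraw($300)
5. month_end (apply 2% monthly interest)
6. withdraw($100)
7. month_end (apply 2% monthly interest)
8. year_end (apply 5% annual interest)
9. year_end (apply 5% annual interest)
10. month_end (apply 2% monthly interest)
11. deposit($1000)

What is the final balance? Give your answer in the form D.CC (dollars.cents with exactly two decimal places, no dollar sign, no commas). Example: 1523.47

Answer: 2377.01

Derivation:
After 1 (year_end (apply 5% annual interest)): balance=$525.00 total_interest=$25.00
After 2 (deposit($50)): balance=$575.00 total_interest=$25.00
After 3 (deposit($1000)): balance=$1575.00 total_interest=$25.00
After 4 (withdraw($300)): balance=$1275.00 total_interest=$25.00
After 5 (month_end (apply 2% monthly interest)): balance=$1300.50 total_interest=$50.50
After 6 (withdraw($100)): balance=$1200.50 total_interest=$50.50
After 7 (month_end (apply 2% monthly interest)): balance=$1224.51 total_interest=$74.51
After 8 (year_end (apply 5% annual interest)): balance=$1285.73 total_interest=$135.73
After 9 (year_end (apply 5% annual interest)): balance=$1350.01 total_interest=$200.01
After 10 (month_end (apply 2% monthly interest)): balance=$1377.01 total_interest=$227.01
After 11 (deposit($1000)): balance=$2377.01 total_interest=$227.01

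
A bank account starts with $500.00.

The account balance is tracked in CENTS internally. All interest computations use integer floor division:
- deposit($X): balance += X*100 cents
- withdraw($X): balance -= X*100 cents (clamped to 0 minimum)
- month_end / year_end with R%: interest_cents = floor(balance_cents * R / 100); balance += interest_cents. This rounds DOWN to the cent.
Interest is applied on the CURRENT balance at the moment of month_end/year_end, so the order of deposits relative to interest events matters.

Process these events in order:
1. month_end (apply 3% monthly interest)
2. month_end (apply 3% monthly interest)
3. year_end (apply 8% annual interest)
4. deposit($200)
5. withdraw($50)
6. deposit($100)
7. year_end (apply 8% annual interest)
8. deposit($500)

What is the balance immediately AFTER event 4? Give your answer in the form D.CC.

Answer: 772.88

Derivation:
After 1 (month_end (apply 3% monthly interest)): balance=$515.00 total_interest=$15.00
After 2 (month_end (apply 3% monthly interest)): balance=$530.45 total_interest=$30.45
After 3 (year_end (apply 8% annual interest)): balance=$572.88 total_interest=$72.88
After 4 (deposit($200)): balance=$772.88 total_interest=$72.88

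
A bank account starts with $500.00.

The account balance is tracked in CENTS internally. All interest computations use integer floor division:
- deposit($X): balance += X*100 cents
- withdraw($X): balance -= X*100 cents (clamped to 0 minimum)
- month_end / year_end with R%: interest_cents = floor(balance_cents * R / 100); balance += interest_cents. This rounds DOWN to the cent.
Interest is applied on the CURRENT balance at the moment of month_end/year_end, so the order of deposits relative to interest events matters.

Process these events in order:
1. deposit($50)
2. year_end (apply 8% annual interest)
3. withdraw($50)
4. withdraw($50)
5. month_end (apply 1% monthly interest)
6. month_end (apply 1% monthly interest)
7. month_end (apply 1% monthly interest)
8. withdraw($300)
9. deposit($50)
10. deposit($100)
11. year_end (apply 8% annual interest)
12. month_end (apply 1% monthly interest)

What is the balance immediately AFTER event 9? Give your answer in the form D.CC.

After 1 (deposit($50)): balance=$550.00 total_interest=$0.00
After 2 (year_end (apply 8% annual interest)): balance=$594.00 total_interest=$44.00
After 3 (withdraw($50)): balance=$544.00 total_interest=$44.00
After 4 (withdraw($50)): balance=$494.00 total_interest=$44.00
After 5 (month_end (apply 1% monthly interest)): balance=$498.94 total_interest=$48.94
After 6 (month_end (apply 1% monthly interest)): balance=$503.92 total_interest=$53.92
After 7 (month_end (apply 1% monthly interest)): balance=$508.95 total_interest=$58.95
After 8 (withdraw($300)): balance=$208.95 total_interest=$58.95
After 9 (deposit($50)): balance=$258.95 total_interest=$58.95

Answer: 258.95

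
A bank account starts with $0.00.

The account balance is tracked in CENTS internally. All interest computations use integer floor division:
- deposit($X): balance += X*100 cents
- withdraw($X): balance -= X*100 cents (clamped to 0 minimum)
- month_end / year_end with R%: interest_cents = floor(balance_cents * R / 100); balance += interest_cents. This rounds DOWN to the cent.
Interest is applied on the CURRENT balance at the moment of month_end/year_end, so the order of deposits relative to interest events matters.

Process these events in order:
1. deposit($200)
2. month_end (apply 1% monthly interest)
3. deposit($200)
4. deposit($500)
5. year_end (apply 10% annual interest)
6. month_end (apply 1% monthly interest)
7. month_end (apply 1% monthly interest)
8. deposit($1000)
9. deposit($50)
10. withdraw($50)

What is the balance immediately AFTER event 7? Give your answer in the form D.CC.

Answer: 1012.14

Derivation:
After 1 (deposit($200)): balance=$200.00 total_interest=$0.00
After 2 (month_end (apply 1% monthly interest)): balance=$202.00 total_interest=$2.00
After 3 (deposit($200)): balance=$402.00 total_interest=$2.00
After 4 (deposit($500)): balance=$902.00 total_interest=$2.00
After 5 (year_end (apply 10% annual interest)): balance=$992.20 total_interest=$92.20
After 6 (month_end (apply 1% monthly interest)): balance=$1002.12 total_interest=$102.12
After 7 (month_end (apply 1% monthly interest)): balance=$1012.14 total_interest=$112.14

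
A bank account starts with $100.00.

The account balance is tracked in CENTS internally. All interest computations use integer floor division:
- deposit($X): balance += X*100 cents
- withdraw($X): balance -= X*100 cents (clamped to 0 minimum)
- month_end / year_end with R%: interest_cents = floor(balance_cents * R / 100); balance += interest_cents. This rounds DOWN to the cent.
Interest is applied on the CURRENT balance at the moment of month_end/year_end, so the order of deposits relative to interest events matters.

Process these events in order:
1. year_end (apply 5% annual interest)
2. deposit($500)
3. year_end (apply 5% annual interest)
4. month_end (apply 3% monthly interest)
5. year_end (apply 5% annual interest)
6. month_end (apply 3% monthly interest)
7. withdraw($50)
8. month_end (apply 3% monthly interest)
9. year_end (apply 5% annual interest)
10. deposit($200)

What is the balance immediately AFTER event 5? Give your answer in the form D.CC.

After 1 (year_end (apply 5% annual interest)): balance=$105.00 total_interest=$5.00
After 2 (deposit($500)): balance=$605.00 total_interest=$5.00
After 3 (year_end (apply 5% annual interest)): balance=$635.25 total_interest=$35.25
After 4 (month_end (apply 3% monthly interest)): balance=$654.30 total_interest=$54.30
After 5 (year_end (apply 5% annual interest)): balance=$687.01 total_interest=$87.01

Answer: 687.01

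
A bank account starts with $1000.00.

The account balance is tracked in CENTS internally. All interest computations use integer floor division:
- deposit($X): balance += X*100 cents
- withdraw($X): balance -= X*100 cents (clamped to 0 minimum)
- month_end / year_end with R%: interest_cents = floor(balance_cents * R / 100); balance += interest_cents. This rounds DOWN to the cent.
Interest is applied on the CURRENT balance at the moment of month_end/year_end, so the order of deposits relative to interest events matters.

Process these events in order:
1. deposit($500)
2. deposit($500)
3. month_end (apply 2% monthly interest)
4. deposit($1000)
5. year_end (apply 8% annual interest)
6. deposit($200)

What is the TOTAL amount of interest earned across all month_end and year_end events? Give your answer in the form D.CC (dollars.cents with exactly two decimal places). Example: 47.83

Answer: 283.20

Derivation:
After 1 (deposit($500)): balance=$1500.00 total_interest=$0.00
After 2 (deposit($500)): balance=$2000.00 total_interest=$0.00
After 3 (month_end (apply 2% monthly interest)): balance=$2040.00 total_interest=$40.00
After 4 (deposit($1000)): balance=$3040.00 total_interest=$40.00
After 5 (year_end (apply 8% annual interest)): balance=$3283.20 total_interest=$283.20
After 6 (deposit($200)): balance=$3483.20 total_interest=$283.20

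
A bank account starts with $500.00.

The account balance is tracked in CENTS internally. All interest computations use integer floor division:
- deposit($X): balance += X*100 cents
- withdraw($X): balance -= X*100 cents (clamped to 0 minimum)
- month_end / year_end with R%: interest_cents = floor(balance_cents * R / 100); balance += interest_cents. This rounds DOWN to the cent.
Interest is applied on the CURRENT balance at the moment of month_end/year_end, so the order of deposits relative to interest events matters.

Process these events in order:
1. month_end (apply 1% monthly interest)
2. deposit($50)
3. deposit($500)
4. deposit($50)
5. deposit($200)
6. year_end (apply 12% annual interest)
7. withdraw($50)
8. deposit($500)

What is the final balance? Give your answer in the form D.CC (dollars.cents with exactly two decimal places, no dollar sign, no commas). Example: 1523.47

Answer: 1911.60

Derivation:
After 1 (month_end (apply 1% monthly interest)): balance=$505.00 total_interest=$5.00
After 2 (deposit($50)): balance=$555.00 total_interest=$5.00
After 3 (deposit($500)): balance=$1055.00 total_interest=$5.00
After 4 (deposit($50)): balance=$1105.00 total_interest=$5.00
After 5 (deposit($200)): balance=$1305.00 total_interest=$5.00
After 6 (year_end (apply 12% annual interest)): balance=$1461.60 total_interest=$161.60
After 7 (withdraw($50)): balance=$1411.60 total_interest=$161.60
After 8 (deposit($500)): balance=$1911.60 total_interest=$161.60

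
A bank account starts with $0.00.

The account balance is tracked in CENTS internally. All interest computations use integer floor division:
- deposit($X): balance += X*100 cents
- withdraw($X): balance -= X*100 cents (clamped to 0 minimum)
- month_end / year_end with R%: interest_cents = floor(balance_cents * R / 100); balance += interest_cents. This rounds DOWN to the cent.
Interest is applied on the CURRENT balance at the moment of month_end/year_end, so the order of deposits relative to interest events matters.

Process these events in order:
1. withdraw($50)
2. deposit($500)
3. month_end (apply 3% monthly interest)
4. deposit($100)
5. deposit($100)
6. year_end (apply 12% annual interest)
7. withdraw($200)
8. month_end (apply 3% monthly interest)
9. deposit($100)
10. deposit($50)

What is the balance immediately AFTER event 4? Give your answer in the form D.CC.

After 1 (withdraw($50)): balance=$0.00 total_interest=$0.00
After 2 (deposit($500)): balance=$500.00 total_interest=$0.00
After 3 (month_end (apply 3% monthly interest)): balance=$515.00 total_interest=$15.00
After 4 (deposit($100)): balance=$615.00 total_interest=$15.00

Answer: 615.00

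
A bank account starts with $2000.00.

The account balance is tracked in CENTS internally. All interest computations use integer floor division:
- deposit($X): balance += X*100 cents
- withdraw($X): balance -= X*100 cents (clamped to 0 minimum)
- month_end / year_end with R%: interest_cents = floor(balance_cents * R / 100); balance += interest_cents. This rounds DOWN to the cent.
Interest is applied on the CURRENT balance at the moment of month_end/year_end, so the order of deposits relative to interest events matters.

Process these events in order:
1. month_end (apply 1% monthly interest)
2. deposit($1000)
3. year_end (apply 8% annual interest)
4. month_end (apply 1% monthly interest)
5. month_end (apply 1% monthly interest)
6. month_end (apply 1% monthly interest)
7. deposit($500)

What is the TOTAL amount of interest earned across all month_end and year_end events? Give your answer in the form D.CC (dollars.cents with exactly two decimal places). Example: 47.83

After 1 (month_end (apply 1% monthly interest)): balance=$2020.00 total_interest=$20.00
After 2 (deposit($1000)): balance=$3020.00 total_interest=$20.00
After 3 (year_end (apply 8% annual interest)): balance=$3261.60 total_interest=$261.60
After 4 (month_end (apply 1% monthly interest)): balance=$3294.21 total_interest=$294.21
After 5 (month_end (apply 1% monthly interest)): balance=$3327.15 total_interest=$327.15
After 6 (month_end (apply 1% monthly interest)): balance=$3360.42 total_interest=$360.42
After 7 (deposit($500)): balance=$3860.42 total_interest=$360.42

Answer: 360.42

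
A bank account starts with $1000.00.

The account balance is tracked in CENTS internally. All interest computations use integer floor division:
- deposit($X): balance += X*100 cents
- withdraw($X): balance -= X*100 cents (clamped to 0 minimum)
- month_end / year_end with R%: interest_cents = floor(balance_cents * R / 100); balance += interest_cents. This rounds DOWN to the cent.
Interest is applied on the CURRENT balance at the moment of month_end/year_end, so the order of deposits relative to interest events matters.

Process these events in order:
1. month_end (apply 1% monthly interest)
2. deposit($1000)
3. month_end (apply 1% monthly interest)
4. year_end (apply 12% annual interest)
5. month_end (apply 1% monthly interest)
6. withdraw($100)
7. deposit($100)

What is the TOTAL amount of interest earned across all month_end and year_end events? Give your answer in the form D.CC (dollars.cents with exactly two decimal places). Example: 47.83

After 1 (month_end (apply 1% monthly interest)): balance=$1010.00 total_interest=$10.00
After 2 (deposit($1000)): balance=$2010.00 total_interest=$10.00
After 3 (month_end (apply 1% monthly interest)): balance=$2030.10 total_interest=$30.10
After 4 (year_end (apply 12% annual interest)): balance=$2273.71 total_interest=$273.71
After 5 (month_end (apply 1% monthly interest)): balance=$2296.44 total_interest=$296.44
After 6 (withdraw($100)): balance=$2196.44 total_interest=$296.44
After 7 (deposit($100)): balance=$2296.44 total_interest=$296.44

Answer: 296.44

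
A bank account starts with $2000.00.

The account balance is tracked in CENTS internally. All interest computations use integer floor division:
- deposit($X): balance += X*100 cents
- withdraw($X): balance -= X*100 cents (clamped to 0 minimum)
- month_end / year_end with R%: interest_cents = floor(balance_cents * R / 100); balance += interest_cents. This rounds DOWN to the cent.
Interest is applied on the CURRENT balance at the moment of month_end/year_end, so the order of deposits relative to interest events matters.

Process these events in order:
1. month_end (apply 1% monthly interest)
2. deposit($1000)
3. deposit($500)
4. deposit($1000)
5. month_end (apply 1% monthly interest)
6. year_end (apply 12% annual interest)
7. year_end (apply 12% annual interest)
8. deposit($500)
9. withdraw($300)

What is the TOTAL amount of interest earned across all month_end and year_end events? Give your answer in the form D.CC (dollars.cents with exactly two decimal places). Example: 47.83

After 1 (month_end (apply 1% monthly interest)): balance=$2020.00 total_interest=$20.00
After 2 (deposit($1000)): balance=$3020.00 total_interest=$20.00
After 3 (deposit($500)): balance=$3520.00 total_interest=$20.00
After 4 (deposit($1000)): balance=$4520.00 total_interest=$20.00
After 5 (month_end (apply 1% monthly interest)): balance=$4565.20 total_interest=$65.20
After 6 (year_end (apply 12% annual interest)): balance=$5113.02 total_interest=$613.02
After 7 (year_end (apply 12% annual interest)): balance=$5726.58 total_interest=$1226.58
After 8 (deposit($500)): balance=$6226.58 total_interest=$1226.58
After 9 (withdraw($300)): balance=$5926.58 total_interest=$1226.58

Answer: 1226.58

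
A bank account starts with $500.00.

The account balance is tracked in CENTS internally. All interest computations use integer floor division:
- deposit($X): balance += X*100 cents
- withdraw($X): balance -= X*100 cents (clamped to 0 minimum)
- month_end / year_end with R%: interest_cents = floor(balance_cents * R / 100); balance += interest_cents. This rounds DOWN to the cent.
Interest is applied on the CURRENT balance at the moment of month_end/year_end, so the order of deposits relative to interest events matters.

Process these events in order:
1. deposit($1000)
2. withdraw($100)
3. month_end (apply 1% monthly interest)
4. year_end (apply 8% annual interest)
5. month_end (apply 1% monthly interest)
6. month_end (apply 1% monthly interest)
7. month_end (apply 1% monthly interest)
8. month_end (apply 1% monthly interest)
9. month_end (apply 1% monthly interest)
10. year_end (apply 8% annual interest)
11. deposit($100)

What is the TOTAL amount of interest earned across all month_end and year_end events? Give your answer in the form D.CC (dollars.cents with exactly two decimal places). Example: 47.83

Answer: 333.40

Derivation:
After 1 (deposit($1000)): balance=$1500.00 total_interest=$0.00
After 2 (withdraw($100)): balance=$1400.00 total_interest=$0.00
After 3 (month_end (apply 1% monthly interest)): balance=$1414.00 total_interest=$14.00
After 4 (year_end (apply 8% annual interest)): balance=$1527.12 total_interest=$127.12
After 5 (month_end (apply 1% monthly interest)): balance=$1542.39 total_interest=$142.39
After 6 (month_end (apply 1% monthly interest)): balance=$1557.81 total_interest=$157.81
After 7 (month_end (apply 1% monthly interest)): balance=$1573.38 total_interest=$173.38
After 8 (month_end (apply 1% monthly interest)): balance=$1589.11 total_interest=$189.11
After 9 (month_end (apply 1% monthly interest)): balance=$1605.00 total_interest=$205.00
After 10 (year_end (apply 8% annual interest)): balance=$1733.40 total_interest=$333.40
After 11 (deposit($100)): balance=$1833.40 total_interest=$333.40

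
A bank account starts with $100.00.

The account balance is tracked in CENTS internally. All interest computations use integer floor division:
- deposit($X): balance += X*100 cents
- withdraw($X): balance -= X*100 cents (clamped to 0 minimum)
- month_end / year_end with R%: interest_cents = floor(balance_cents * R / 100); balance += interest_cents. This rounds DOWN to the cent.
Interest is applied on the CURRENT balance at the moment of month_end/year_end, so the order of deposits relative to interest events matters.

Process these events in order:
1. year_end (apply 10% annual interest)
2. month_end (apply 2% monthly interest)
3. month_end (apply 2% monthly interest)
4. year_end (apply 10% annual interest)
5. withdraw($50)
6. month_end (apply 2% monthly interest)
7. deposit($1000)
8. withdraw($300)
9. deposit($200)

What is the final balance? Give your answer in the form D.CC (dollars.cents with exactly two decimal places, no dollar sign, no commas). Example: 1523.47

Answer: 977.39

Derivation:
After 1 (year_end (apply 10% annual interest)): balance=$110.00 total_interest=$10.00
After 2 (month_end (apply 2% monthly interest)): balance=$112.20 total_interest=$12.20
After 3 (month_end (apply 2% monthly interest)): balance=$114.44 total_interest=$14.44
After 4 (year_end (apply 10% annual interest)): balance=$125.88 total_interest=$25.88
After 5 (withdraw($50)): balance=$75.88 total_interest=$25.88
After 6 (month_end (apply 2% monthly interest)): balance=$77.39 total_interest=$27.39
After 7 (deposit($1000)): balance=$1077.39 total_interest=$27.39
After 8 (withdraw($300)): balance=$777.39 total_interest=$27.39
After 9 (deposit($200)): balance=$977.39 total_interest=$27.39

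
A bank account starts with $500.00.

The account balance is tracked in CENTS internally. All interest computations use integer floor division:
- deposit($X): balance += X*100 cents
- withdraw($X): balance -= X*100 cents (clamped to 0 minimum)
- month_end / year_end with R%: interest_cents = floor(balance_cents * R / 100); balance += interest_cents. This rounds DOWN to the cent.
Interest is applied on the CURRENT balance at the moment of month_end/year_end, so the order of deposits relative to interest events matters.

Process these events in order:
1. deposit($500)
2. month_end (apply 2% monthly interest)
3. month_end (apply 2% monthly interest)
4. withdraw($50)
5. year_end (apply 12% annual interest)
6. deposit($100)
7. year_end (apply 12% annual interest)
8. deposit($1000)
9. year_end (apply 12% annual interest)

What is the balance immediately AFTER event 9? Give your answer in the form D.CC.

Answer: 2636.86

Derivation:
After 1 (deposit($500)): balance=$1000.00 total_interest=$0.00
After 2 (month_end (apply 2% monthly interest)): balance=$1020.00 total_interest=$20.00
After 3 (month_end (apply 2% monthly interest)): balance=$1040.40 total_interest=$40.40
After 4 (withdraw($50)): balance=$990.40 total_interest=$40.40
After 5 (year_end (apply 12% annual interest)): balance=$1109.24 total_interest=$159.24
After 6 (deposit($100)): balance=$1209.24 total_interest=$159.24
After 7 (year_end (apply 12% annual interest)): balance=$1354.34 total_interest=$304.34
After 8 (deposit($1000)): balance=$2354.34 total_interest=$304.34
After 9 (year_end (apply 12% annual interest)): balance=$2636.86 total_interest=$586.86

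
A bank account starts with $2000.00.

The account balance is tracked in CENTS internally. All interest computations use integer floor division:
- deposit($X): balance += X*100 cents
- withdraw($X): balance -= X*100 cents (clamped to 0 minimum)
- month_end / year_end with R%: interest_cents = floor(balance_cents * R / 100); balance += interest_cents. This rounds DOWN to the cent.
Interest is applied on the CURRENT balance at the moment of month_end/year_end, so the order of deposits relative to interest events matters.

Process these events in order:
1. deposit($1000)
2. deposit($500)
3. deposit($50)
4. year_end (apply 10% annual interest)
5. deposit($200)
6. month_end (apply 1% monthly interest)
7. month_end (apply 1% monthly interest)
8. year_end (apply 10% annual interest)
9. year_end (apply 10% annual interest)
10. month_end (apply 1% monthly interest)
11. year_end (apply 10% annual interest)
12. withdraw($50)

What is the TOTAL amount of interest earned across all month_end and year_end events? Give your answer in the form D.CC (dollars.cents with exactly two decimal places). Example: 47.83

After 1 (deposit($1000)): balance=$3000.00 total_interest=$0.00
After 2 (deposit($500)): balance=$3500.00 total_interest=$0.00
After 3 (deposit($50)): balance=$3550.00 total_interest=$0.00
After 4 (year_end (apply 10% annual interest)): balance=$3905.00 total_interest=$355.00
After 5 (deposit($200)): balance=$4105.00 total_interest=$355.00
After 6 (month_end (apply 1% monthly interest)): balance=$4146.05 total_interest=$396.05
After 7 (month_end (apply 1% monthly interest)): balance=$4187.51 total_interest=$437.51
After 8 (year_end (apply 10% annual interest)): balance=$4606.26 total_interest=$856.26
After 9 (year_end (apply 10% annual interest)): balance=$5066.88 total_interest=$1316.88
After 10 (month_end (apply 1% monthly interest)): balance=$5117.54 total_interest=$1367.54
After 11 (year_end (apply 10% annual interest)): balance=$5629.29 total_interest=$1879.29
After 12 (withdraw($50)): balance=$5579.29 total_interest=$1879.29

Answer: 1879.29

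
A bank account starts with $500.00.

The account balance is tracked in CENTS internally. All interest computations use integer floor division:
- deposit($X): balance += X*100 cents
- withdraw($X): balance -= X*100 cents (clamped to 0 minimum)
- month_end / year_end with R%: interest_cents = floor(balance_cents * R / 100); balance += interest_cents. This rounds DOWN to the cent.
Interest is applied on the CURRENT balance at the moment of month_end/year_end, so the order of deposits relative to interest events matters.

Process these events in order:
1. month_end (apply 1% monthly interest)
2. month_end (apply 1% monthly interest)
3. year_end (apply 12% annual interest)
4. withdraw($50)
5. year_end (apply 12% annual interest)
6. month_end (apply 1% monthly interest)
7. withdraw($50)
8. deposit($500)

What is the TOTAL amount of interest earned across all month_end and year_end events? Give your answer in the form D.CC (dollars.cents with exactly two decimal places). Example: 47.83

Answer: 139.63

Derivation:
After 1 (month_end (apply 1% monthly interest)): balance=$505.00 total_interest=$5.00
After 2 (month_end (apply 1% monthly interest)): balance=$510.05 total_interest=$10.05
After 3 (year_end (apply 12% annual interest)): balance=$571.25 total_interest=$71.25
After 4 (withdraw($50)): balance=$521.25 total_interest=$71.25
After 5 (year_end (apply 12% annual interest)): balance=$583.80 total_interest=$133.80
After 6 (month_end (apply 1% monthly interest)): balance=$589.63 total_interest=$139.63
After 7 (withdraw($50)): balance=$539.63 total_interest=$139.63
After 8 (deposit($500)): balance=$1039.63 total_interest=$139.63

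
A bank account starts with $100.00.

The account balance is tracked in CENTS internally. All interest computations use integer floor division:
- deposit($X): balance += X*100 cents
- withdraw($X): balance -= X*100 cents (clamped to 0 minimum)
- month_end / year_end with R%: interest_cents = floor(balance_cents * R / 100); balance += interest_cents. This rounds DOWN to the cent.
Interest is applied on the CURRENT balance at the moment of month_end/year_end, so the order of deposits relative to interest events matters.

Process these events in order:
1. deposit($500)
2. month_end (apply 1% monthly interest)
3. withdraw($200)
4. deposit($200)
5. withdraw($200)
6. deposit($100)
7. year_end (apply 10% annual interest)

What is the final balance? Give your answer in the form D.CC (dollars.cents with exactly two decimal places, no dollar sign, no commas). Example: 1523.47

Answer: 556.60

Derivation:
After 1 (deposit($500)): balance=$600.00 total_interest=$0.00
After 2 (month_end (apply 1% monthly interest)): balance=$606.00 total_interest=$6.00
After 3 (withdraw($200)): balance=$406.00 total_interest=$6.00
After 4 (deposit($200)): balance=$606.00 total_interest=$6.00
After 5 (withdraw($200)): balance=$406.00 total_interest=$6.00
After 6 (deposit($100)): balance=$506.00 total_interest=$6.00
After 7 (year_end (apply 10% annual interest)): balance=$556.60 total_interest=$56.60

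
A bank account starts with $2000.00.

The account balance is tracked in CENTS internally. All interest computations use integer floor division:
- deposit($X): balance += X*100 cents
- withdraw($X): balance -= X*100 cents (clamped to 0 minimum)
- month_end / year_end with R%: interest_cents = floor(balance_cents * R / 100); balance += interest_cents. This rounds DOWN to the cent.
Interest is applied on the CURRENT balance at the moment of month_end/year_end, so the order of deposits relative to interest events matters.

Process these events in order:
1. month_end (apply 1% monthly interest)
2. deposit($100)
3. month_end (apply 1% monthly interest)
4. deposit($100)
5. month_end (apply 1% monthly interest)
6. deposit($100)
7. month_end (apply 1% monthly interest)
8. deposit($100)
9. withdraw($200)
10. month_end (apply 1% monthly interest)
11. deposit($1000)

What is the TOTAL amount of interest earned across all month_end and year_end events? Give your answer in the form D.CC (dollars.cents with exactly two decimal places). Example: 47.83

After 1 (month_end (apply 1% monthly interest)): balance=$2020.00 total_interest=$20.00
After 2 (deposit($100)): balance=$2120.00 total_interest=$20.00
After 3 (month_end (apply 1% monthly interest)): balance=$2141.20 total_interest=$41.20
After 4 (deposit($100)): balance=$2241.20 total_interest=$41.20
After 5 (month_end (apply 1% monthly interest)): balance=$2263.61 total_interest=$63.61
After 6 (deposit($100)): balance=$2363.61 total_interest=$63.61
After 7 (month_end (apply 1% monthly interest)): balance=$2387.24 total_interest=$87.24
After 8 (deposit($100)): balance=$2487.24 total_interest=$87.24
After 9 (withdraw($200)): balance=$2287.24 total_interest=$87.24
After 10 (month_end (apply 1% monthly interest)): balance=$2310.11 total_interest=$110.11
After 11 (deposit($1000)): balance=$3310.11 total_interest=$110.11

Answer: 110.11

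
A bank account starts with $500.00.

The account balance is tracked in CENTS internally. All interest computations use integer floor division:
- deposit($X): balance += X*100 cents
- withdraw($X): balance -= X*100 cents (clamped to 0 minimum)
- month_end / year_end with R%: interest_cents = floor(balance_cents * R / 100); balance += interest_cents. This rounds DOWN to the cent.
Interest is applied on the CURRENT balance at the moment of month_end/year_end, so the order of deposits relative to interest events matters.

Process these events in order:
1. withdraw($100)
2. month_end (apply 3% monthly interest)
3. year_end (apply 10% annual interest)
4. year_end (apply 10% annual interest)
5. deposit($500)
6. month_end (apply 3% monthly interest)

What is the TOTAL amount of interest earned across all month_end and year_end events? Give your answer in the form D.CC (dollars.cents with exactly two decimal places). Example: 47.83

Answer: 128.47

Derivation:
After 1 (withdraw($100)): balance=$400.00 total_interest=$0.00
After 2 (month_end (apply 3% monthly interest)): balance=$412.00 total_interest=$12.00
After 3 (year_end (apply 10% annual interest)): balance=$453.20 total_interest=$53.20
After 4 (year_end (apply 10% annual interest)): balance=$498.52 total_interest=$98.52
After 5 (deposit($500)): balance=$998.52 total_interest=$98.52
After 6 (month_end (apply 3% monthly interest)): balance=$1028.47 total_interest=$128.47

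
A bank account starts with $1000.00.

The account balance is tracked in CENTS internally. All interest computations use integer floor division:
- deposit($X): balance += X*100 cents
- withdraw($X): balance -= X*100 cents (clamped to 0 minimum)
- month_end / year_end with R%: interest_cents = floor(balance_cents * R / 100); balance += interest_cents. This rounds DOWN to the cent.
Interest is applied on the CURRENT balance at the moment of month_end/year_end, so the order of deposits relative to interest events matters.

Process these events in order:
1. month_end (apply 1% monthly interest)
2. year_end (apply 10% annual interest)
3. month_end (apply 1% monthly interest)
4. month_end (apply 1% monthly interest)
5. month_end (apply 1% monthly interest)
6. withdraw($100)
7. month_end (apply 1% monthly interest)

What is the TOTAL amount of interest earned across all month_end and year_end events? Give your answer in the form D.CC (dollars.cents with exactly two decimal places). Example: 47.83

Answer: 155.10

Derivation:
After 1 (month_end (apply 1% monthly interest)): balance=$1010.00 total_interest=$10.00
After 2 (year_end (apply 10% annual interest)): balance=$1111.00 total_interest=$111.00
After 3 (month_end (apply 1% monthly interest)): balance=$1122.11 total_interest=$122.11
After 4 (month_end (apply 1% monthly interest)): balance=$1133.33 total_interest=$133.33
After 5 (month_end (apply 1% monthly interest)): balance=$1144.66 total_interest=$144.66
After 6 (withdraw($100)): balance=$1044.66 total_interest=$144.66
After 7 (month_end (apply 1% monthly interest)): balance=$1055.10 total_interest=$155.10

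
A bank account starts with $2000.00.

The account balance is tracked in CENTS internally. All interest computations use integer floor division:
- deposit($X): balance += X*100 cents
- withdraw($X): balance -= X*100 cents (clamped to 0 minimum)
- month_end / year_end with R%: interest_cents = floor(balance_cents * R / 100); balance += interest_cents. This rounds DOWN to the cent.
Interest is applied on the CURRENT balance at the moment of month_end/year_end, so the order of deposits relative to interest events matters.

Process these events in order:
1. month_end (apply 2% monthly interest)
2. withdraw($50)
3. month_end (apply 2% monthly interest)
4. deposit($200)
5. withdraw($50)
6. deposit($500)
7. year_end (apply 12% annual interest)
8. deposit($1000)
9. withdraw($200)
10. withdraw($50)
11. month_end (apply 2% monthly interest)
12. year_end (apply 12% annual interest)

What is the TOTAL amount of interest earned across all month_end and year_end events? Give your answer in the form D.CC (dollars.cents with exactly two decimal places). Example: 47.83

After 1 (month_end (apply 2% monthly interest)): balance=$2040.00 total_interest=$40.00
After 2 (withdraw($50)): balance=$1990.00 total_interest=$40.00
After 3 (month_end (apply 2% monthly interest)): balance=$2029.80 total_interest=$79.80
After 4 (deposit($200)): balance=$2229.80 total_interest=$79.80
After 5 (withdraw($50)): balance=$2179.80 total_interest=$79.80
After 6 (deposit($500)): balance=$2679.80 total_interest=$79.80
After 7 (year_end (apply 12% annual interest)): balance=$3001.37 total_interest=$401.37
After 8 (deposit($1000)): balance=$4001.37 total_interest=$401.37
After 9 (withdraw($200)): balance=$3801.37 total_interest=$401.37
After 10 (withdraw($50)): balance=$3751.37 total_interest=$401.37
After 11 (month_end (apply 2% monthly interest)): balance=$3826.39 total_interest=$476.39
After 12 (year_end (apply 12% annual interest)): balance=$4285.55 total_interest=$935.55

Answer: 935.55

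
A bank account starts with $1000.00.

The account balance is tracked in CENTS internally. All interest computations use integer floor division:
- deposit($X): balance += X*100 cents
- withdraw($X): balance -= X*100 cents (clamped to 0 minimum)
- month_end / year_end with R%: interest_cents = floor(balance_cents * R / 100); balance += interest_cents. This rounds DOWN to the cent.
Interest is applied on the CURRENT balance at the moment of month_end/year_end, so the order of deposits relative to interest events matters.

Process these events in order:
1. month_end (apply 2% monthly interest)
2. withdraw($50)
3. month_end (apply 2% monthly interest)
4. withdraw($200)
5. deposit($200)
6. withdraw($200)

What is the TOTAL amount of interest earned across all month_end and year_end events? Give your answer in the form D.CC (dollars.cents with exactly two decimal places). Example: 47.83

Answer: 39.40

Derivation:
After 1 (month_end (apply 2% monthly interest)): balance=$1020.00 total_interest=$20.00
After 2 (withdraw($50)): balance=$970.00 total_interest=$20.00
After 3 (month_end (apply 2% monthly interest)): balance=$989.40 total_interest=$39.40
After 4 (withdraw($200)): balance=$789.40 total_interest=$39.40
After 5 (deposit($200)): balance=$989.40 total_interest=$39.40
After 6 (withdraw($200)): balance=$789.40 total_interest=$39.40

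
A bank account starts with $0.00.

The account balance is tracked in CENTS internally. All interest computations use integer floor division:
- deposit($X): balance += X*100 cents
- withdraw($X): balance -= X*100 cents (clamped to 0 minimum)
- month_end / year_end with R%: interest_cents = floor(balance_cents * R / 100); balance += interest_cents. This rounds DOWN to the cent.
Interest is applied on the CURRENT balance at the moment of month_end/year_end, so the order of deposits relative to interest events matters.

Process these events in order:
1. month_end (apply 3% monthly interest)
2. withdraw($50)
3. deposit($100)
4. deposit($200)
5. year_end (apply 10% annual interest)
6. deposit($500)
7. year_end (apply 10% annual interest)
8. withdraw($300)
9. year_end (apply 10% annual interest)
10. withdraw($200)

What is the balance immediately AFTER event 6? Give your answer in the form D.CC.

Answer: 830.00

Derivation:
After 1 (month_end (apply 3% monthly interest)): balance=$0.00 total_interest=$0.00
After 2 (withdraw($50)): balance=$0.00 total_interest=$0.00
After 3 (deposit($100)): balance=$100.00 total_interest=$0.00
After 4 (deposit($200)): balance=$300.00 total_interest=$0.00
After 5 (year_end (apply 10% annual interest)): balance=$330.00 total_interest=$30.00
After 6 (deposit($500)): balance=$830.00 total_interest=$30.00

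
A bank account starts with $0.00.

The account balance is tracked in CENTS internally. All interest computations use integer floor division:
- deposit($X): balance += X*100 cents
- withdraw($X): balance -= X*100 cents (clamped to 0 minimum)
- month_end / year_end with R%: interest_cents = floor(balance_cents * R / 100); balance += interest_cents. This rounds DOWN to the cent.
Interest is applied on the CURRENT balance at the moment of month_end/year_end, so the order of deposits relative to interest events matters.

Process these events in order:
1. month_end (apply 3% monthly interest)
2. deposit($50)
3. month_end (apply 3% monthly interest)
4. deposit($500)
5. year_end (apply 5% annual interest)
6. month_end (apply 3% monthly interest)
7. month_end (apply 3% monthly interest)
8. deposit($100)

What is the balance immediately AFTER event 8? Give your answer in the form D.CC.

Answer: 714.33

Derivation:
After 1 (month_end (apply 3% monthly interest)): balance=$0.00 total_interest=$0.00
After 2 (deposit($50)): balance=$50.00 total_interest=$0.00
After 3 (month_end (apply 3% monthly interest)): balance=$51.50 total_interest=$1.50
After 4 (deposit($500)): balance=$551.50 total_interest=$1.50
After 5 (year_end (apply 5% annual interest)): balance=$579.07 total_interest=$29.07
After 6 (month_end (apply 3% monthly interest)): balance=$596.44 total_interest=$46.44
After 7 (month_end (apply 3% monthly interest)): balance=$614.33 total_interest=$64.33
After 8 (deposit($100)): balance=$714.33 total_interest=$64.33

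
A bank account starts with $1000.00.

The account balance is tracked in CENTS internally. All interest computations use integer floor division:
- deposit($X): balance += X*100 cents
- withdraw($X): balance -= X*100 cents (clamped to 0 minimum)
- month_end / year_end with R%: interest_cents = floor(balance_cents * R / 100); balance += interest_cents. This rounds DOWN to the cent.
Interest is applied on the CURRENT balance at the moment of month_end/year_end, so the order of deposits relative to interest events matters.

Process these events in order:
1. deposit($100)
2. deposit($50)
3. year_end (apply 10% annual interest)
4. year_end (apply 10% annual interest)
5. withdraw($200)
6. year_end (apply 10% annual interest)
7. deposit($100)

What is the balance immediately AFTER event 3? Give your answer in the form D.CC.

After 1 (deposit($100)): balance=$1100.00 total_interest=$0.00
After 2 (deposit($50)): balance=$1150.00 total_interest=$0.00
After 3 (year_end (apply 10% annual interest)): balance=$1265.00 total_interest=$115.00

Answer: 1265.00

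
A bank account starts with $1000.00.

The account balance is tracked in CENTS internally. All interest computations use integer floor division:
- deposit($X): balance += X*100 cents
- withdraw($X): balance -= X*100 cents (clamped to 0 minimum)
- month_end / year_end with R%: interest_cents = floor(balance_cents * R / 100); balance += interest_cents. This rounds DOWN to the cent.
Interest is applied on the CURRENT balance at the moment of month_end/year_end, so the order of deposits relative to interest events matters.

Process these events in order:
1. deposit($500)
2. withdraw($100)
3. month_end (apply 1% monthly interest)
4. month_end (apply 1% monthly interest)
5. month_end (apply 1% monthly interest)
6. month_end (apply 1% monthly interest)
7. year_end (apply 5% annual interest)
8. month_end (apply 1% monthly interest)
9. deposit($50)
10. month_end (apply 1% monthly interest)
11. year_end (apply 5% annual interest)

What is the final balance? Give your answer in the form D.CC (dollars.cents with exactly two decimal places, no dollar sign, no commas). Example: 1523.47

Answer: 1691.45

Derivation:
After 1 (deposit($500)): balance=$1500.00 total_interest=$0.00
After 2 (withdraw($100)): balance=$1400.00 total_interest=$0.00
After 3 (month_end (apply 1% monthly interest)): balance=$1414.00 total_interest=$14.00
After 4 (month_end (apply 1% monthly interest)): balance=$1428.14 total_interest=$28.14
After 5 (month_end (apply 1% monthly interest)): balance=$1442.42 total_interest=$42.42
After 6 (month_end (apply 1% monthly interest)): balance=$1456.84 total_interest=$56.84
After 7 (year_end (apply 5% annual interest)): balance=$1529.68 total_interest=$129.68
After 8 (month_end (apply 1% monthly interest)): balance=$1544.97 total_interest=$144.97
After 9 (deposit($50)): balance=$1594.97 total_interest=$144.97
After 10 (month_end (apply 1% monthly interest)): balance=$1610.91 total_interest=$160.91
After 11 (year_end (apply 5% annual interest)): balance=$1691.45 total_interest=$241.45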